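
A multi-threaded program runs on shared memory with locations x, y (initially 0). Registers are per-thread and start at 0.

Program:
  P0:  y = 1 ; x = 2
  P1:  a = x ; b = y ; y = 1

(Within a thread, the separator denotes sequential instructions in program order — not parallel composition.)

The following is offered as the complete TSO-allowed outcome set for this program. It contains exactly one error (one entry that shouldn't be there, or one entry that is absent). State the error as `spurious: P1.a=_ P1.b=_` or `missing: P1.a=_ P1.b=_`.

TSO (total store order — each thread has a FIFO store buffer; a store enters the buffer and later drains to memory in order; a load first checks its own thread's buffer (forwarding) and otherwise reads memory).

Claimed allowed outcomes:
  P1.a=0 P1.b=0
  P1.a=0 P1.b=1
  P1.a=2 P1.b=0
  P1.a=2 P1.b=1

spurious: P1.a=2 P1.b=0

outcome vector order: (P1.a,P1.b)
[TSO] allowed = {00 01 21}
claimed∖TSO = {20}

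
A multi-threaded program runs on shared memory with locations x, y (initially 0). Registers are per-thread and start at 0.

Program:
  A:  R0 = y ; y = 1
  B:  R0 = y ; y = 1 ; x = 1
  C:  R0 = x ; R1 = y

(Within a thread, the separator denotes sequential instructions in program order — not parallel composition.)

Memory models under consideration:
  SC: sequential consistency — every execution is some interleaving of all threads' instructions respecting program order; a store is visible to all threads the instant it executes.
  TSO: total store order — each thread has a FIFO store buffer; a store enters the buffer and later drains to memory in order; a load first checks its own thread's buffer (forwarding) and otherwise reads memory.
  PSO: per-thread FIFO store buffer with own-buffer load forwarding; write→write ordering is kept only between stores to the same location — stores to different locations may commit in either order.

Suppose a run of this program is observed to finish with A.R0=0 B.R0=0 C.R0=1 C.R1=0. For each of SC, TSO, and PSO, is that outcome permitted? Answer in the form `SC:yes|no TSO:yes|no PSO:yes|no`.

SC:no TSO:no PSO:yes

outcome vector order: (A.R0,B.R0,C.R0,C.R1)
under SC → <0 0 0 0> <0 0 0 1> <0 0 1 1> <0 1 0 0> <0 1 0 1> <0 1 1 1> <1 0 0 0> <1 0 0 1> <1 0 1 1>
under TSO → <0 0 0 0> <0 0 0 1> <0 0 1 1> <0 1 0 0> <0 1 0 1> <0 1 1 1> <1 0 0 0> <1 0 0 1> <1 0 1 1>
under PSO → <0 0 0 0> <0 0 0 1> <0 0 1 0> <0 0 1 1> <0 1 0 0> <0 1 0 1> <0 1 1 1> <1 0 0 0> <1 0 0 1> <1 0 1 0> <1 0 1 1>
target <0 0 1 0> ∈ {PSO}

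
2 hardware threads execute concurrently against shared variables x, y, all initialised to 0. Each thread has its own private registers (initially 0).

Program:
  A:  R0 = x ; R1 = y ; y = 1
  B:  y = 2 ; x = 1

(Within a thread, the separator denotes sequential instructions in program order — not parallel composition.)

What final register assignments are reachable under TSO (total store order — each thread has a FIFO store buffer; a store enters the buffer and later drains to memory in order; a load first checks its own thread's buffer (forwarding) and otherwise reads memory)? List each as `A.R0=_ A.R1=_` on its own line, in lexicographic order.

A.R0=0 A.R1=0
A.R0=0 A.R1=2
A.R0=1 A.R1=2

outcome vector order: (A.R0,A.R1)
|TSO outcomes| = 3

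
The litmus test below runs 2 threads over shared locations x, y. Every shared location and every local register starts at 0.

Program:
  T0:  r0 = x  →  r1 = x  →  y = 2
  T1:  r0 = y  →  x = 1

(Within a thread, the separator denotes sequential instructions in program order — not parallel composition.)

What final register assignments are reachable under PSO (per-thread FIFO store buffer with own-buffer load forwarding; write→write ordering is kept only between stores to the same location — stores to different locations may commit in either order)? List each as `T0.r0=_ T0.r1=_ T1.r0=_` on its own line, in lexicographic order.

outcome vector order: (T0.r0,T0.r1,T1.r0)
|PSO outcomes| = 4

T0.r0=0 T0.r1=0 T1.r0=0
T0.r0=0 T0.r1=0 T1.r0=2
T0.r0=0 T0.r1=1 T1.r0=0
T0.r0=1 T0.r1=1 T1.r0=0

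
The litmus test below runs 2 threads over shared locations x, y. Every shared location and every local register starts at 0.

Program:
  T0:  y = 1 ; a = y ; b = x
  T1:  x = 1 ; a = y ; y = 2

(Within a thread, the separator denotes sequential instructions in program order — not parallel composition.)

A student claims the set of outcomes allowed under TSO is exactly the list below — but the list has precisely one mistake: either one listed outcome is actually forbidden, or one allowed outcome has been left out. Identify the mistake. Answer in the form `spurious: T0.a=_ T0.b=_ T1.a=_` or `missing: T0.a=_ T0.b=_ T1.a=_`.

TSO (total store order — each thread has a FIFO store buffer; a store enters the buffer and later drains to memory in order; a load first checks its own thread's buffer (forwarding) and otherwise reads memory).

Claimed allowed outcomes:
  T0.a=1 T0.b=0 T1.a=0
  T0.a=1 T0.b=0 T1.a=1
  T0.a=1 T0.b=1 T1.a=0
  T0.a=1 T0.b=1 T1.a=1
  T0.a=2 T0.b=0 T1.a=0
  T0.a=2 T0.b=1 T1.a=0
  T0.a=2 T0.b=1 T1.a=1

outcome vector order: (T0.a,T0.b,T1.a)
TSO (6): 100, 101, 110, 111, 210, 211
claimed∖TSO = {200}

spurious: T0.a=2 T0.b=0 T1.a=0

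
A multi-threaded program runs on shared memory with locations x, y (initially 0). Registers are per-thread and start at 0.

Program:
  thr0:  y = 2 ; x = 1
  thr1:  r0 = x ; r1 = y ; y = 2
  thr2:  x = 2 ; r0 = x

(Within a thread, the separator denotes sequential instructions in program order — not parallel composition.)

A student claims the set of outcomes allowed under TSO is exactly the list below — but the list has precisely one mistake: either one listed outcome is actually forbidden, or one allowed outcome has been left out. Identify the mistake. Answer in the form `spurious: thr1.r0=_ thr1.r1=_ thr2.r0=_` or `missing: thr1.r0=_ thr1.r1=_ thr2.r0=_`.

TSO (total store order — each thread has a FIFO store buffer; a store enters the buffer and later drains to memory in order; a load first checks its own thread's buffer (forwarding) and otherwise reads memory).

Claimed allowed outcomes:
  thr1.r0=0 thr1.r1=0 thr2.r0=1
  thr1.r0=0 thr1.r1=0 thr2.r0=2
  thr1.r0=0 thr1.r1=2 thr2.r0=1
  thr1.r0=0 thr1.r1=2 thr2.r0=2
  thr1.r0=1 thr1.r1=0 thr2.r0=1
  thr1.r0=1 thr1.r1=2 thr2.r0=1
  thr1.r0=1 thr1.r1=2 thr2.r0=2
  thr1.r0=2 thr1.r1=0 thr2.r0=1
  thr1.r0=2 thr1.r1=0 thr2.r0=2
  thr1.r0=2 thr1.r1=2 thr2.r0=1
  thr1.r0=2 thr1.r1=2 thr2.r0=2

outcome vector order: (thr1.r0,thr1.r1,thr2.r0)
[TSO] allowed = {0/0/1; 0/0/2; 0/2/1; 0/2/2; 1/2/1; 1/2/2; 2/0/1; 2/0/2; 2/2/1; 2/2/2}
claimed∖TSO = {1/0/1}

spurious: thr1.r0=1 thr1.r1=0 thr2.r0=1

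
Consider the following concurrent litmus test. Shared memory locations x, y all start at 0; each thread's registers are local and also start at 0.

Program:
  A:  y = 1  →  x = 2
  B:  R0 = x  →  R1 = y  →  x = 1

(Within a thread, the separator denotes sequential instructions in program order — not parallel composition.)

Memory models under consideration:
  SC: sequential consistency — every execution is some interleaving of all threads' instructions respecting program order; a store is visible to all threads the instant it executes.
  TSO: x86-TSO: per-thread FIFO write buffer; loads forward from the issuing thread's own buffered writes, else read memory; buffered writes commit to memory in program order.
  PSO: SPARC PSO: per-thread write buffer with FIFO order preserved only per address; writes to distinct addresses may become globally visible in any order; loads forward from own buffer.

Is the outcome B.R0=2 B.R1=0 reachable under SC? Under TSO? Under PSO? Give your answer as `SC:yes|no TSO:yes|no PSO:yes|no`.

outcome vector order: (B.R0,B.R1)
[SC] allowed = {<0 0>; <0 1>; <2 1>}
[TSO] allowed = {<0 0>; <0 1>; <2 1>}
[PSO] allowed = {<0 0>; <0 1>; <2 0>; <2 1>}
target <2 0> ∈ {PSO}

SC:no TSO:no PSO:yes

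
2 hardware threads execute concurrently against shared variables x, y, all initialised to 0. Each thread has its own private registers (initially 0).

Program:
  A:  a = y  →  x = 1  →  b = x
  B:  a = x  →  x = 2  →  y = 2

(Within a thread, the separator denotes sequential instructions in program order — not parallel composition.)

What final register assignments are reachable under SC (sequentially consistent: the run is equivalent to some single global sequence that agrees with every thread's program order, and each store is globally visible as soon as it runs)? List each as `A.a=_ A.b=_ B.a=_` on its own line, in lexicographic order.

A.a=0 A.b=1 B.a=0
A.a=0 A.b=1 B.a=1
A.a=0 A.b=2 B.a=0
A.a=0 A.b=2 B.a=1
A.a=2 A.b=1 B.a=0

outcome vector order: (A.a,A.b,B.a)
|SC outcomes| = 5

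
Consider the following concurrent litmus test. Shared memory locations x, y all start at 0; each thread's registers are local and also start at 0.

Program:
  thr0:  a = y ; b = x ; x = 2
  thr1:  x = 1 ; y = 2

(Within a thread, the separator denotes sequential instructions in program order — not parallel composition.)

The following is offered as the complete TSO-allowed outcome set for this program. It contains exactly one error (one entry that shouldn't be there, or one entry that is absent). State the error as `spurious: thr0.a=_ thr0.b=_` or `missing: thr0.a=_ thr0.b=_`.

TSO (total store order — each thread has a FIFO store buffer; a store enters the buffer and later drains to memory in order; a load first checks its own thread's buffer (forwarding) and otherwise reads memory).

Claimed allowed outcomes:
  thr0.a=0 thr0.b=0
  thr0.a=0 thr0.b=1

missing: thr0.a=2 thr0.b=1

outcome vector order: (thr0.a,thr0.b)
TSO (3): 00; 01; 21
TSO∖claimed = {21}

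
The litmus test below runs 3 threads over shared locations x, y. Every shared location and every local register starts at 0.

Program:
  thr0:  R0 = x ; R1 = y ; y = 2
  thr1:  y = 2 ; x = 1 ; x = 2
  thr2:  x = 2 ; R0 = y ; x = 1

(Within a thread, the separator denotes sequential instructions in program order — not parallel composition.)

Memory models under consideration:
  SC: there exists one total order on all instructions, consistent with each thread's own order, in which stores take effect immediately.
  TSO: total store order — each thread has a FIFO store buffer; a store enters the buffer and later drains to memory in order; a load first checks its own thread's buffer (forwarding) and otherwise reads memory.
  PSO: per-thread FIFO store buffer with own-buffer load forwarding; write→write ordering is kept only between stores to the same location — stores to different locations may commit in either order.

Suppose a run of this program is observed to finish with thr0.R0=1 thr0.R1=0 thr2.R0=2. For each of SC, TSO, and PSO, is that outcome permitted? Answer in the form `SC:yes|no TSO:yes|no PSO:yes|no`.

SC:no TSO:no PSO:yes

outcome vector order: (thr0.R0,thr0.R1,thr2.R0)
SC (11): 0/0/0; 0/0/2; 0/2/0; 0/2/2; 1/0/0; 1/2/0; 1/2/2; 2/0/0; 2/0/2; 2/2/0; 2/2/2
TSO (11): 0/0/0; 0/0/2; 0/2/0; 0/2/2; 1/0/0; 1/2/0; 1/2/2; 2/0/0; 2/0/2; 2/2/0; 2/2/2
PSO (12): 0/0/0; 0/0/2; 0/2/0; 0/2/2; 1/0/0; 1/0/2; 1/2/0; 1/2/2; 2/0/0; 2/0/2; 2/2/0; 2/2/2
target 1/0/2 ∈ {PSO}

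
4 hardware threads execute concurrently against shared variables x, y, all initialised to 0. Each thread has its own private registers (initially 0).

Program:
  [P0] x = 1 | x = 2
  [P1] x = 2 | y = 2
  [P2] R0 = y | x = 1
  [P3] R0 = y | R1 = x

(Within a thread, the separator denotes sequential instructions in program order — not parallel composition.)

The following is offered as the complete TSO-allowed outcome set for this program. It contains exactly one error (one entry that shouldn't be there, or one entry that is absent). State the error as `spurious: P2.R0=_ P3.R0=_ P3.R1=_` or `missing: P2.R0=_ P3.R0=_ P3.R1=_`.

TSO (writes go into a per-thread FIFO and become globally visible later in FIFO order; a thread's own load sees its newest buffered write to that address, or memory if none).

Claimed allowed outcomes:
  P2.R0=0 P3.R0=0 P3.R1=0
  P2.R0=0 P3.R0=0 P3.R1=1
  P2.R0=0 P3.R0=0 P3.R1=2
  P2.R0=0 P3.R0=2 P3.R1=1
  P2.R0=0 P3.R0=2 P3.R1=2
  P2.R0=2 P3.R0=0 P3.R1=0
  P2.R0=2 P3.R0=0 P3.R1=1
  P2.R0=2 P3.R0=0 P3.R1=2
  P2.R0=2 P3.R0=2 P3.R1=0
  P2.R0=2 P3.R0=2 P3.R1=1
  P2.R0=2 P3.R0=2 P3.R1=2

spurious: P2.R0=2 P3.R0=2 P3.R1=0

outcome vector order: (P2.R0,P3.R0,P3.R1)
TSO: 10 outcomes — {0/0/0 0/0/1 0/0/2 0/2/1 0/2/2 2/0/0 2/0/1 2/0/2 2/2/1 2/2/2}
claimed∖TSO = {2/2/0}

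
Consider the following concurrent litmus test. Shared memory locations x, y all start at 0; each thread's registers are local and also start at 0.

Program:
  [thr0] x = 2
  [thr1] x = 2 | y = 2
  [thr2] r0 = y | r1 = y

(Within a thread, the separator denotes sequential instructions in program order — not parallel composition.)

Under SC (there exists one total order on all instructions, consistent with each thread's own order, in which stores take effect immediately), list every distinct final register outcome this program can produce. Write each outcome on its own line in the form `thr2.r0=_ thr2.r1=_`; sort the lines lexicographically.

outcome vector order: (thr2.r0,thr2.r1)
|SC outcomes| = 3

thr2.r0=0 thr2.r1=0
thr2.r0=0 thr2.r1=2
thr2.r0=2 thr2.r1=2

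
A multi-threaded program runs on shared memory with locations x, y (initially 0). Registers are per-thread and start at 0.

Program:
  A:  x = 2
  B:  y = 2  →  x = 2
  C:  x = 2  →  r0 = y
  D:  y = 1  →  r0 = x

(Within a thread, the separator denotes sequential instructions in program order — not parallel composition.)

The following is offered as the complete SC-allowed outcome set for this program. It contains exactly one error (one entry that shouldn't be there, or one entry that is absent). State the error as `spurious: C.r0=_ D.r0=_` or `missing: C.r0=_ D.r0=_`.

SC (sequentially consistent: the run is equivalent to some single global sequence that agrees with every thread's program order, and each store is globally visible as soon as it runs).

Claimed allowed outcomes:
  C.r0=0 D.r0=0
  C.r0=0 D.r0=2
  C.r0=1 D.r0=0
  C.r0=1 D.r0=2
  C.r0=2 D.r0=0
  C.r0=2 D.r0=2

spurious: C.r0=0 D.r0=0

outcome vector order: (C.r0,D.r0)
[SC] allowed = {<0 2>, <1 0>, <1 2>, <2 0>, <2 2>}
claimed∖SC = {<0 0>}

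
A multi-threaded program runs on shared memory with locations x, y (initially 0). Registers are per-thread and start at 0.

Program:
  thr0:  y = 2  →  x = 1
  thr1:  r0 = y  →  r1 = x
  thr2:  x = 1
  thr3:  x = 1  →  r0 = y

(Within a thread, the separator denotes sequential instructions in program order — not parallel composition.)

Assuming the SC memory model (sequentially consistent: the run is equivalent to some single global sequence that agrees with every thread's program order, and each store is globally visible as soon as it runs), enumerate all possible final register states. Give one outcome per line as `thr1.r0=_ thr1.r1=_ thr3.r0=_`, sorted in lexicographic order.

thr1.r0=0 thr1.r1=0 thr3.r0=0
thr1.r0=0 thr1.r1=0 thr3.r0=2
thr1.r0=0 thr1.r1=1 thr3.r0=0
thr1.r0=0 thr1.r1=1 thr3.r0=2
thr1.r0=2 thr1.r1=0 thr3.r0=2
thr1.r0=2 thr1.r1=1 thr3.r0=0
thr1.r0=2 thr1.r1=1 thr3.r0=2

outcome vector order: (thr1.r0,thr1.r1,thr3.r0)
|SC outcomes| = 7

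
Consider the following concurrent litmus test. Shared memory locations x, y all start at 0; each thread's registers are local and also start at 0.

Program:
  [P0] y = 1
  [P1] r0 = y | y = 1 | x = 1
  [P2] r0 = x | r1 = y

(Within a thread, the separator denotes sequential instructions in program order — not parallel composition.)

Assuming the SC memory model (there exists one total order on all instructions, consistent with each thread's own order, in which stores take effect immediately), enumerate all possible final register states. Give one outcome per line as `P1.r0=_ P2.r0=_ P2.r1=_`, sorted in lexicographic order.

P1.r0=0 P2.r0=0 P2.r1=0
P1.r0=0 P2.r0=0 P2.r1=1
P1.r0=0 P2.r0=1 P2.r1=1
P1.r0=1 P2.r0=0 P2.r1=0
P1.r0=1 P2.r0=0 P2.r1=1
P1.r0=1 P2.r0=1 P2.r1=1

outcome vector order: (P1.r0,P2.r0,P2.r1)
|SC outcomes| = 6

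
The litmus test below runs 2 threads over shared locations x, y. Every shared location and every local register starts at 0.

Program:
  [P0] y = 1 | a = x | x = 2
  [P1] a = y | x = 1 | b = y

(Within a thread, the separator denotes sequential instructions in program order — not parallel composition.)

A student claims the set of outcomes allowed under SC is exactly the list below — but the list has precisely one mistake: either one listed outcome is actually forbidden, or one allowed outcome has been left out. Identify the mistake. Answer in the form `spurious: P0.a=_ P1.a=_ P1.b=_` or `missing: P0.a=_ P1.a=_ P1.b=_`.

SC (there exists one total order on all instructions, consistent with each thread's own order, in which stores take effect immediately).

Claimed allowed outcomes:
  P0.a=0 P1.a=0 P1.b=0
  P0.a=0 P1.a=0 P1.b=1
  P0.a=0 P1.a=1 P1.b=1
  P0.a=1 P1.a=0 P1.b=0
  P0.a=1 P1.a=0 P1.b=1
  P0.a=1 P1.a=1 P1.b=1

outcome vector order: (P0.a,P1.a,P1.b)
under SC → <0 0 1>; <0 1 1>; <1 0 0>; <1 0 1>; <1 1 1>
claimed∖SC = {<0 0 0>}

spurious: P0.a=0 P1.a=0 P1.b=0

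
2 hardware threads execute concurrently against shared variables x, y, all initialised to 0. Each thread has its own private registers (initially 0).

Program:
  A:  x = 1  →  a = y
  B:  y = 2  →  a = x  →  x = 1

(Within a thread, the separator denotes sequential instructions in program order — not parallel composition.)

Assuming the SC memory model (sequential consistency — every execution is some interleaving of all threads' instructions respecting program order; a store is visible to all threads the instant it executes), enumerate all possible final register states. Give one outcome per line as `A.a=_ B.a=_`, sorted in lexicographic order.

outcome vector order: (A.a,B.a)
|SC outcomes| = 3

A.a=0 B.a=1
A.a=2 B.a=0
A.a=2 B.a=1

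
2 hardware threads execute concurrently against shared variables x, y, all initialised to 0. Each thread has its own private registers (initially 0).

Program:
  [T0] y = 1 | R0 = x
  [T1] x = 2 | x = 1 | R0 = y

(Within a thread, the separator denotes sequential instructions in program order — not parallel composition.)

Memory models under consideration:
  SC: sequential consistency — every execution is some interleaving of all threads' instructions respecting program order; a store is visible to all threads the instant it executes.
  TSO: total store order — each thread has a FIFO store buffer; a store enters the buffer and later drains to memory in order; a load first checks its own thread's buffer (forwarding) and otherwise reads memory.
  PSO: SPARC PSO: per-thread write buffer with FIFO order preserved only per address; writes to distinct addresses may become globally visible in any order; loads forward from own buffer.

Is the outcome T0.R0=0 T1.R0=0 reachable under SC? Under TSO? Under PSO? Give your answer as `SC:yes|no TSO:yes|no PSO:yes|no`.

outcome vector order: (T0.R0,T1.R0)
SC: 4 outcomes — {<0 1> <1 0> <1 1> <2 1>}
TSO: 6 outcomes — {<0 0> <0 1> <1 0> <1 1> <2 0> <2 1>}
PSO: 6 outcomes — {<0 0> <0 1> <1 0> <1 1> <2 0> <2 1>}
target <0 0> ∈ {TSO,PSO}

SC:no TSO:yes PSO:yes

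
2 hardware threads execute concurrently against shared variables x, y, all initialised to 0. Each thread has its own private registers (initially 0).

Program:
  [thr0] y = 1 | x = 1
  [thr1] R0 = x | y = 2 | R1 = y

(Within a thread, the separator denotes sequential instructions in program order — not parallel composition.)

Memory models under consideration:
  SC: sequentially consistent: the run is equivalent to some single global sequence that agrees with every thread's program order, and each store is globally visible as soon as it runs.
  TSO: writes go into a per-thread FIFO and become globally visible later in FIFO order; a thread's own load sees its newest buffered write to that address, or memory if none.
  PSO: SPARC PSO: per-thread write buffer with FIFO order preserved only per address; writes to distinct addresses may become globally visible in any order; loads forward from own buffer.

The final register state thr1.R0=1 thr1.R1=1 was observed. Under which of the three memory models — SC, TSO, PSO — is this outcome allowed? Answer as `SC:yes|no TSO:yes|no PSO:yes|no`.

outcome vector order: (thr1.R0,thr1.R1)
SC (3): (0,1); (0,2); (1,2)
TSO (3): (0,1); (0,2); (1,2)
PSO (4): (0,1); (0,2); (1,1); (1,2)
target (1,1) ∈ {PSO}

SC:no TSO:no PSO:yes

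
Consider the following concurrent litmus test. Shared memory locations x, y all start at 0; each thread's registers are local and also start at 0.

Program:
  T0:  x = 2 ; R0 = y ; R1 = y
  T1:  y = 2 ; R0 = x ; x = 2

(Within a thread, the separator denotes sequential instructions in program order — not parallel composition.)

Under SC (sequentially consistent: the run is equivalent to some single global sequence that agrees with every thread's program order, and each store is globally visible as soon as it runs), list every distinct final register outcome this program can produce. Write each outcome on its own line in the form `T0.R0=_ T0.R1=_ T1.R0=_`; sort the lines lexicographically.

outcome vector order: (T0.R0,T0.R1,T1.R0)
|SC outcomes| = 4

T0.R0=0 T0.R1=0 T1.R0=2
T0.R0=0 T0.R1=2 T1.R0=2
T0.R0=2 T0.R1=2 T1.R0=0
T0.R0=2 T0.R1=2 T1.R0=2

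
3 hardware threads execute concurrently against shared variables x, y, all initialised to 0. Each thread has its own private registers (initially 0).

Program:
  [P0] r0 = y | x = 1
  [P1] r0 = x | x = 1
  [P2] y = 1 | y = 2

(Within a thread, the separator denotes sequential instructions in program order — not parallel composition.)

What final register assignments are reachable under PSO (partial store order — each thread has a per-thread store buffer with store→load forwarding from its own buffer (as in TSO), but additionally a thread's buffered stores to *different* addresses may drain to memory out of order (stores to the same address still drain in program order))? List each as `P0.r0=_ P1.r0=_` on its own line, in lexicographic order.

P0.r0=0 P1.r0=0
P0.r0=0 P1.r0=1
P0.r0=1 P1.r0=0
P0.r0=1 P1.r0=1
P0.r0=2 P1.r0=0
P0.r0=2 P1.r0=1

outcome vector order: (P0.r0,P1.r0)
|PSO outcomes| = 6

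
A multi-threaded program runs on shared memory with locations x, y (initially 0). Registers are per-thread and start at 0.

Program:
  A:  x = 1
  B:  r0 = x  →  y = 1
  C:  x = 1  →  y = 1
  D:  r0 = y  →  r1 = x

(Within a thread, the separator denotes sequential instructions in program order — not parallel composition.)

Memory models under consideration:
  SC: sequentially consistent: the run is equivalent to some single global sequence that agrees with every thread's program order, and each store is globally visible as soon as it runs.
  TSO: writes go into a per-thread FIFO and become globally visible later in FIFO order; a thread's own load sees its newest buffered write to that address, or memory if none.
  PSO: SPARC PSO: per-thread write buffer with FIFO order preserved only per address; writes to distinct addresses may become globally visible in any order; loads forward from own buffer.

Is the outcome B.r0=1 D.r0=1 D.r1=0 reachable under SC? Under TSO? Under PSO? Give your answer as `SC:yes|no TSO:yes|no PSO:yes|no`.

outcome vector order: (B.r0,D.r0,D.r1)
under SC → 0/0/0; 0/0/1; 0/1/0; 0/1/1; 1/0/0; 1/0/1; 1/1/1
under TSO → 0/0/0; 0/0/1; 0/1/0; 0/1/1; 1/0/0; 1/0/1; 1/1/1
under PSO → 0/0/0; 0/0/1; 0/1/0; 0/1/1; 1/0/0; 1/0/1; 1/1/0; 1/1/1
target 1/1/0 ∈ {PSO}

SC:no TSO:no PSO:yes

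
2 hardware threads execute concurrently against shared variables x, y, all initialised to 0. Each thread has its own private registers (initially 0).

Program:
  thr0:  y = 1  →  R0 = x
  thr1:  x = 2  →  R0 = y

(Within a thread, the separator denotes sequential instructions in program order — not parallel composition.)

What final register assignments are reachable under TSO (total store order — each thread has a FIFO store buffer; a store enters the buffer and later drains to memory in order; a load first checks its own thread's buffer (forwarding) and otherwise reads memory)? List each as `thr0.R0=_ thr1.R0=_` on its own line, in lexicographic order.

outcome vector order: (thr0.R0,thr1.R0)
|TSO outcomes| = 4

thr0.R0=0 thr1.R0=0
thr0.R0=0 thr1.R0=1
thr0.R0=2 thr1.R0=0
thr0.R0=2 thr1.R0=1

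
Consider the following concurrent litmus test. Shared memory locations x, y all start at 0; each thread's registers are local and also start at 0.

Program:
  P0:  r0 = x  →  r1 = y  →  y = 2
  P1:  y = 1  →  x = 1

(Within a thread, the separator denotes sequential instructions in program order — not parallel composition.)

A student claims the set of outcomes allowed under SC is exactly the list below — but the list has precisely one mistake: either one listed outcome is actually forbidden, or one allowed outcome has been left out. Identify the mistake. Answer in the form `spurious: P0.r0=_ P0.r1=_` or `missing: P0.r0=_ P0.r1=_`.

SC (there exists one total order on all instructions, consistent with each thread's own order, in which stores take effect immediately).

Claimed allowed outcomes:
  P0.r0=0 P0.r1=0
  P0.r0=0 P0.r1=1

outcome vector order: (P0.r0,P0.r1)
SC: 3 outcomes — {(0,0); (0,1); (1,1)}
SC∖claimed = {(1,1)}

missing: P0.r0=1 P0.r1=1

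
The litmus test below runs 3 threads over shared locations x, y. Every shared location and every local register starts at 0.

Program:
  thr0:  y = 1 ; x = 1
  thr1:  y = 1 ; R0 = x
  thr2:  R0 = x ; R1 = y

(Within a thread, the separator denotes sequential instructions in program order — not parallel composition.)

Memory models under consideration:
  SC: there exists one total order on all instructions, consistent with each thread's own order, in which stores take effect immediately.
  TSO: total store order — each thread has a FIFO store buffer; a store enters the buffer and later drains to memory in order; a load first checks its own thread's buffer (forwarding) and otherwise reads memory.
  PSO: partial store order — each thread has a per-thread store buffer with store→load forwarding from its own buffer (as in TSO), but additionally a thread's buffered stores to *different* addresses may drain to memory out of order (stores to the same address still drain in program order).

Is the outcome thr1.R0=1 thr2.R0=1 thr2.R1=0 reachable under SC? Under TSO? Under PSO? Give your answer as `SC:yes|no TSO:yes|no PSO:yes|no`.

outcome vector order: (thr1.R0,thr2.R0,thr2.R1)
SC (6): (0,0,0); (0,0,1); (0,1,1); (1,0,0); (1,0,1); (1,1,1)
TSO (6): (0,0,0); (0,0,1); (0,1,1); (1,0,0); (1,0,1); (1,1,1)
PSO (8): (0,0,0); (0,0,1); (0,1,0); (0,1,1); (1,0,0); (1,0,1); (1,1,0); (1,1,1)
target (1,1,0) ∈ {PSO}

SC:no TSO:no PSO:yes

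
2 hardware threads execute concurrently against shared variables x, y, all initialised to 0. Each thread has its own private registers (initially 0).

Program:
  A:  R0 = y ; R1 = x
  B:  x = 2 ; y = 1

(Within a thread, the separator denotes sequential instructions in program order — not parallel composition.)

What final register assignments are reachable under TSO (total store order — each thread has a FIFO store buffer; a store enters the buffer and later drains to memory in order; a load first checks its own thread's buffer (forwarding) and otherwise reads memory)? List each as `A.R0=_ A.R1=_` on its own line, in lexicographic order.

outcome vector order: (A.R0,A.R1)
|TSO outcomes| = 3

A.R0=0 A.R1=0
A.R0=0 A.R1=2
A.R0=1 A.R1=2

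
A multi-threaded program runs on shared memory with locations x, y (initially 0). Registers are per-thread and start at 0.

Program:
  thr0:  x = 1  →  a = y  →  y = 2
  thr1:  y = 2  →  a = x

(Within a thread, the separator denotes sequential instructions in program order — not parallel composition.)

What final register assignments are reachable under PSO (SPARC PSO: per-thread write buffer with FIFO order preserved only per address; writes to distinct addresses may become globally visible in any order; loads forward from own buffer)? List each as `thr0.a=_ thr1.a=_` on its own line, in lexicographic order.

outcome vector order: (thr0.a,thr1.a)
|PSO outcomes| = 4

thr0.a=0 thr1.a=0
thr0.a=0 thr1.a=1
thr0.a=2 thr1.a=0
thr0.a=2 thr1.a=1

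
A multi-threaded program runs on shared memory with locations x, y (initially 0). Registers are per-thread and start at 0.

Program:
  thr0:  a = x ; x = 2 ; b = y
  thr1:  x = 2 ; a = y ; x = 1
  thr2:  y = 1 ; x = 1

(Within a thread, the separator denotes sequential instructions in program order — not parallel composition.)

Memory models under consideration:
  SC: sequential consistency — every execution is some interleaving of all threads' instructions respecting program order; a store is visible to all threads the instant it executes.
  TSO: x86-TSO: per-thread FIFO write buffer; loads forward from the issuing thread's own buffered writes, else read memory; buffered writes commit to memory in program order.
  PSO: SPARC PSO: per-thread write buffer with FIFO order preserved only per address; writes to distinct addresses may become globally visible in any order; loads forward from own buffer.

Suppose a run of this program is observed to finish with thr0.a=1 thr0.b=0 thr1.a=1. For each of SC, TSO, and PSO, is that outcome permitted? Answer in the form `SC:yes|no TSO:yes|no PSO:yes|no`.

outcome vector order: (thr0.a,thr0.b,thr1.a)
under SC → 000; 001; 010; 011; 100; 110; 111; 200; 201; 210; 211
under TSO → 000; 001; 010; 011; 100; 110; 111; 200; 201; 210; 211
under PSO → 000; 001; 010; 011; 100; 101; 110; 111; 200; 201; 210; 211
target 101 ∈ {PSO}

SC:no TSO:no PSO:yes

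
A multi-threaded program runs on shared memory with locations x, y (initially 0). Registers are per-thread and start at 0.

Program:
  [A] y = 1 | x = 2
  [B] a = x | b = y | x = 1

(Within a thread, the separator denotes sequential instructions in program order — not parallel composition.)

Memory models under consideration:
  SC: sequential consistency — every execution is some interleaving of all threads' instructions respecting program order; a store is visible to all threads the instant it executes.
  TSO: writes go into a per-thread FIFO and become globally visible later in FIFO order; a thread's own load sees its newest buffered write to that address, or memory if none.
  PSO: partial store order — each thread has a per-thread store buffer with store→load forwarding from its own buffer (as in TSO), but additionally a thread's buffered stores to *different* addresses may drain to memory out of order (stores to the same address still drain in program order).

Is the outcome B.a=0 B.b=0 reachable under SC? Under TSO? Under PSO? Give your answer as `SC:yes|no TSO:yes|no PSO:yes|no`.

SC:yes TSO:yes PSO:yes

outcome vector order: (B.a,B.b)
under SC → (0,0) (0,1) (2,1)
under TSO → (0,0) (0,1) (2,1)
under PSO → (0,0) (0,1) (2,0) (2,1)
target (0,0) ∈ {SC,TSO,PSO}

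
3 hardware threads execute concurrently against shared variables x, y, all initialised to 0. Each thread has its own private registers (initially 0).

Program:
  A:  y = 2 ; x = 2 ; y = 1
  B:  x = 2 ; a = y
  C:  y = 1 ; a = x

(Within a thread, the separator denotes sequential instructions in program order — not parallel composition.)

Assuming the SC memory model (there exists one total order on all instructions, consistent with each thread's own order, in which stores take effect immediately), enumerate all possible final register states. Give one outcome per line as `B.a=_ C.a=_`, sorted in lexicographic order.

outcome vector order: (B.a,C.a)
|SC outcomes| = 5

B.a=0 C.a=2
B.a=1 C.a=0
B.a=1 C.a=2
B.a=2 C.a=0
B.a=2 C.a=2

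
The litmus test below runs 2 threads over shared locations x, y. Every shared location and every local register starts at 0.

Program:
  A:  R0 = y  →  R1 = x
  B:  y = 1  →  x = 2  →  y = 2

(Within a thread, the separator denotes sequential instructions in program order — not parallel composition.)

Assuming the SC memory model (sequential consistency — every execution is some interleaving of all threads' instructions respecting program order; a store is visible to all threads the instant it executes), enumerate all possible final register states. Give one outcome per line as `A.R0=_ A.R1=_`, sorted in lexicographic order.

outcome vector order: (A.R0,A.R1)
|SC outcomes| = 5

A.R0=0 A.R1=0
A.R0=0 A.R1=2
A.R0=1 A.R1=0
A.R0=1 A.R1=2
A.R0=2 A.R1=2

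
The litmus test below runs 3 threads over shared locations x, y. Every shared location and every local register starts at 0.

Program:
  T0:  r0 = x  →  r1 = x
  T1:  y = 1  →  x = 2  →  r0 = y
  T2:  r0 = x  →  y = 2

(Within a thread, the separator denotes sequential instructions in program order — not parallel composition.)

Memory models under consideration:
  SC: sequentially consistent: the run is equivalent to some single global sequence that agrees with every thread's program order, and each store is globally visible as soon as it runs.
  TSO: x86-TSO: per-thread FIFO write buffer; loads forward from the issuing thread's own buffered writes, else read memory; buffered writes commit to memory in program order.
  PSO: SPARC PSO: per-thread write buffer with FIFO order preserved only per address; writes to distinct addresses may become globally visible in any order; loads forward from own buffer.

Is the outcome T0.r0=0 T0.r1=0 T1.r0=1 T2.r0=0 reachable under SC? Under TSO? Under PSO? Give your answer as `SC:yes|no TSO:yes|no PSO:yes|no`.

SC:yes TSO:yes PSO:yes

outcome vector order: (T0.r0,T0.r1,T1.r0,T2.r0)
[SC] allowed = {(0,0,1,0) (0,0,1,2) (0,0,2,0) (0,0,2,2) (0,2,1,0) (0,2,1,2) (0,2,2,0) (0,2,2,2) (2,2,1,0) (2,2,1,2) (2,2,2,0) (2,2,2,2)}
[TSO] allowed = {(0,0,1,0) (0,0,1,2) (0,0,2,0) (0,0,2,2) (0,2,1,0) (0,2,1,2) (0,2,2,0) (0,2,2,2) (2,2,1,0) (2,2,1,2) (2,2,2,0) (2,2,2,2)}
[PSO] allowed = {(0,0,1,0) (0,0,1,2) (0,0,2,0) (0,0,2,2) (0,2,1,0) (0,2,1,2) (0,2,2,0) (0,2,2,2) (2,2,1,0) (2,2,1,2) (2,2,2,0) (2,2,2,2)}
target (0,0,1,0) ∈ {SC,TSO,PSO}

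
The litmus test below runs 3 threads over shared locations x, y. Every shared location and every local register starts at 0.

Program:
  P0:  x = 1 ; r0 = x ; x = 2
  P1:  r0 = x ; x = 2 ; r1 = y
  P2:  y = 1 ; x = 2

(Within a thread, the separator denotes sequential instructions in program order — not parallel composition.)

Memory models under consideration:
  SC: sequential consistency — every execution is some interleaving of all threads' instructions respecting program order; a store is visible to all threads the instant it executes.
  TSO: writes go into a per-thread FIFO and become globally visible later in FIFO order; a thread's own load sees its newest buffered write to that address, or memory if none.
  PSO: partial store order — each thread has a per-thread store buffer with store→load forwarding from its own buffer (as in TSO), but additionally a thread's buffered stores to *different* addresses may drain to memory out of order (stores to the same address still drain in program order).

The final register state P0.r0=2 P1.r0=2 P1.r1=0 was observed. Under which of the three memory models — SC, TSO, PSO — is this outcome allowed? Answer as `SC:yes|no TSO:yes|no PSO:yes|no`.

outcome vector order: (P0.r0,P1.r0,P1.r1)
SC (11): 1/0/0; 1/0/1; 1/1/0; 1/1/1; 1/2/0; 1/2/1; 2/0/0; 2/0/1; 2/1/0; 2/1/1; 2/2/1
TSO (11): 1/0/0; 1/0/1; 1/1/0; 1/1/1; 1/2/0; 1/2/1; 2/0/0; 2/0/1; 2/1/0; 2/1/1; 2/2/1
PSO (12): 1/0/0; 1/0/1; 1/1/0; 1/1/1; 1/2/0; 1/2/1; 2/0/0; 2/0/1; 2/1/0; 2/1/1; 2/2/0; 2/2/1
target 2/2/0 ∈ {PSO}

SC:no TSO:no PSO:yes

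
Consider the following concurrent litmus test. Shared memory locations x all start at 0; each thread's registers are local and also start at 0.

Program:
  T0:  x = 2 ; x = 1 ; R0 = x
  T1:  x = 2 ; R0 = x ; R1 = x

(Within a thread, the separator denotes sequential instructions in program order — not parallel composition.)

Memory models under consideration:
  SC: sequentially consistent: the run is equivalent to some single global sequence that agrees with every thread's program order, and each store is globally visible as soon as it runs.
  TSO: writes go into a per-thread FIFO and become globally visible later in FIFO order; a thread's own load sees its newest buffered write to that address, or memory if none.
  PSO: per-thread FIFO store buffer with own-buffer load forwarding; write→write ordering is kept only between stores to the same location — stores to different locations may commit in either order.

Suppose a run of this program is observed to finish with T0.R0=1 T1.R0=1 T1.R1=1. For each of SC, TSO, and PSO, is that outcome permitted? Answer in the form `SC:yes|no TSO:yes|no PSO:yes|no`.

SC:yes TSO:yes PSO:yes

outcome vector order: (T0.R0,T1.R0,T1.R1)
under SC → 1/1/1, 1/2/1, 1/2/2, 2/2/2
under TSO → 1/1/1, 1/2/1, 1/2/2, 2/2/2
under PSO → 1/1/1, 1/2/1, 1/2/2, 2/2/2
target 1/1/1 ∈ {SC,TSO,PSO}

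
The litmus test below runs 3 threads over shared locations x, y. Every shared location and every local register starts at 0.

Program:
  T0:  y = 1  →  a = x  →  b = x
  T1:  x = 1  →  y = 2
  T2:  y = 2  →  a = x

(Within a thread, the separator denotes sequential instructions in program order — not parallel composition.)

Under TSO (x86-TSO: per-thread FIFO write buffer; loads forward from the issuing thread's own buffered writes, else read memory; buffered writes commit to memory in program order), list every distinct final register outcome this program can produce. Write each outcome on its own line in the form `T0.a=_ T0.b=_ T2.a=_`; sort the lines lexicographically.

T0.a=0 T0.b=0 T2.a=0
T0.a=0 T0.b=0 T2.a=1
T0.a=0 T0.b=1 T2.a=0
T0.a=0 T0.b=1 T2.a=1
T0.a=1 T0.b=1 T2.a=0
T0.a=1 T0.b=1 T2.a=1

outcome vector order: (T0.a,T0.b,T2.a)
|TSO outcomes| = 6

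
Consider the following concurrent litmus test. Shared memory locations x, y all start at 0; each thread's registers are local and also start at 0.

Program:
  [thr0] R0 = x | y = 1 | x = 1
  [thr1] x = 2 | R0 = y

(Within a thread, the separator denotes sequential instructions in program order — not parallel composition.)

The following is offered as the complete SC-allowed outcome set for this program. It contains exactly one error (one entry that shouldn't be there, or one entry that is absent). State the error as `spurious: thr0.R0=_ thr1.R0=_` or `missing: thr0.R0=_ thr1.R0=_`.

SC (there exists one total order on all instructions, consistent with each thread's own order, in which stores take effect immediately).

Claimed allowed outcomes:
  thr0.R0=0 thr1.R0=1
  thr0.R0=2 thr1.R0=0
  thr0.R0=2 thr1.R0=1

outcome vector order: (thr0.R0,thr1.R0)
under SC → 00 01 20 21
SC∖claimed = {00}

missing: thr0.R0=0 thr1.R0=0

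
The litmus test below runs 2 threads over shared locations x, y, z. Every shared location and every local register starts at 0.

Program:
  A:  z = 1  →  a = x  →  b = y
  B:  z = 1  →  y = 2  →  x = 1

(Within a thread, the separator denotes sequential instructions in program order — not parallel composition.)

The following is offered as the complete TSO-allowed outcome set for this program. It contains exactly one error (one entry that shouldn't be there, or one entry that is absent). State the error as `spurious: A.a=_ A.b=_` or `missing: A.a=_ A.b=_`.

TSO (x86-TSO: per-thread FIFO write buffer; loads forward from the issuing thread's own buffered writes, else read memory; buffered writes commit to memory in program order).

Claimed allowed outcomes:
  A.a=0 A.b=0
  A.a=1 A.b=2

outcome vector order: (A.a,A.b)
TSO (3): (0,0); (0,2); (1,2)
TSO∖claimed = {(0,2)}

missing: A.a=0 A.b=2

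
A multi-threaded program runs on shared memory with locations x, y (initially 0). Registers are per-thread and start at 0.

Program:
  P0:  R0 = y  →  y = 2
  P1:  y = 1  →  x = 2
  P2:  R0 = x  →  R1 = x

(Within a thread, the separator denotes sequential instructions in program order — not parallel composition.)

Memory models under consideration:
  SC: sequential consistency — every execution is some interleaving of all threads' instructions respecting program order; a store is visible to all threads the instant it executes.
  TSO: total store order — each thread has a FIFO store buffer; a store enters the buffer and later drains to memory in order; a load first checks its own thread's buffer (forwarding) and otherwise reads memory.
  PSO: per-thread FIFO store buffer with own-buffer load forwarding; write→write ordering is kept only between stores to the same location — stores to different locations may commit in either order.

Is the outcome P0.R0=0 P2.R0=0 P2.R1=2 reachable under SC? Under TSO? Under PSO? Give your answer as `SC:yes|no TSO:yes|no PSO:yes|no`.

SC:yes TSO:yes PSO:yes

outcome vector order: (P0.R0,P2.R0,P2.R1)
SC: 6 outcomes — {0/0/0 0/0/2 0/2/2 1/0/0 1/0/2 1/2/2}
TSO: 6 outcomes — {0/0/0 0/0/2 0/2/2 1/0/0 1/0/2 1/2/2}
PSO: 6 outcomes — {0/0/0 0/0/2 0/2/2 1/0/0 1/0/2 1/2/2}
target 0/0/2 ∈ {SC,TSO,PSO}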